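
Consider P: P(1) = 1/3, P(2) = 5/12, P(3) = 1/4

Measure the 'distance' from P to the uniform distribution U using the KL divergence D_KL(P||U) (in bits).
0.0304 bits

U(i) = 1/3 for all i

D_KL(P||U) = Σ P(x) log₂(P(x) / (1/3))
           = Σ P(x) log₂(P(x)) + log₂(3)
           = log₂(3) - H(P)

H(P) = -Σ P(x) log₂(P(x)):
  -P(1)·log₂(P(1)) = -(1/3)·log₂(1/3) = 0.52832
  -P(2)·log₂(P(2)) = -(5/12)·log₂(5/12) = 0.52626
  -P(3)·log₂(P(3)) = -(1/4)·log₂(1/4) = 0.50000
H(P) = 0.52832 + 0.52626 + 0.50000 = 1.55458 bits

log₂(3) = 1.58496 bits

D_KL(P||U) = 1.58496 - 1.55458 = 0.03038 ≈ 0.0304 bits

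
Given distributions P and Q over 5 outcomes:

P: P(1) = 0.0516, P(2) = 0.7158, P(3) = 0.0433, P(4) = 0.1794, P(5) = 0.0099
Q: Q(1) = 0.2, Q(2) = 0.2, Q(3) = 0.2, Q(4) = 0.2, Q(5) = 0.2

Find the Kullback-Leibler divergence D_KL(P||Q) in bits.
1.0492 bits

D_KL(P||Q) = Σ P(x) log₂(P(x)/Q(x))

Computing term by term:
  P(1)·log₂(P(1)/Q(1)) = 0.0516·log₂(0.0516/0.2) = -0.10086
  P(2)·log₂(P(2)/Q(2)) = 0.7158·log₂(0.7158/0.2) = 1.31675
  P(3)·log₂(P(3)/Q(3)) = 0.0433·log₂(0.0433/0.2) = -0.09559
  P(4)·log₂(P(4)/Q(4)) = 0.1794·log₂(0.1794/0.2) = -0.02813
  P(5)·log₂(P(5)/Q(5)) = 0.0099·log₂(0.0099/0.2) = -0.04293

D_KL(P||Q) = -0.10086 + 1.31675 - 0.09559 - 0.02813 - 0.04293 = 1.04924 ≈ 1.0492 bits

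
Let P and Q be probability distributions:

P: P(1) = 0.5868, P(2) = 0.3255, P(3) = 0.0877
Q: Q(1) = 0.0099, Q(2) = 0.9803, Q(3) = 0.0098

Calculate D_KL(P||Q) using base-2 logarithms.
3.2154 bits

D_KL(P||Q) = Σ P(x) log₂(P(x)/Q(x))

Computing term by term:
  P(1)·log₂(P(1)/Q(1)) = 0.5868·log₂(0.5868/0.0099) = 3.45584
  P(2)·log₂(P(2)/Q(2)) = 0.3255·log₂(0.3255/0.9803) = -0.51773
  P(3)·log₂(P(3)/Q(3)) = 0.0877·log₂(0.0877/0.0098) = 0.27728

D_KL(P||Q) = 3.45584 - 0.51773 + 0.27728 = 3.21539 ≈ 3.2154 bits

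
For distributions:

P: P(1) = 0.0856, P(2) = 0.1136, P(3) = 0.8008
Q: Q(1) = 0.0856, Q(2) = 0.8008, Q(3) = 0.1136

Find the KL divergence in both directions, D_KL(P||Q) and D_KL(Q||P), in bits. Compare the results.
D_KL(P||Q) = 1.9362 bits, D_KL(Q||P) = 1.9362 bits. The two directions give exactly the same value for this pair.

D_KL(P||Q) = Σ P(x) log₂(P(x)/Q(x))

Computing term by term:
  P(1)·log₂(P(1)/Q(1)) = 0.0856·log₂(0.0856/0.0856) = 0.00000
  P(2)·log₂(P(2)/Q(2)) = 0.1136·log₂(0.1136/0.8008) = -0.32007
  P(3)·log₂(P(3)/Q(3)) = 0.8008·log₂(0.8008/0.1136) = 2.25624

D_KL(P||Q) = 0.00000 - 0.32007 + 2.25624 = 1.93617 ≈ 1.9362 bits

D_KL(Q||P) = Σ Q(x) log₂(Q(x)/P(x))

Computing term by term:
  Q(1)·log₂(Q(1)/P(1)) = 0.0856·log₂(0.0856/0.0856) = 0.00000
  Q(2)·log₂(Q(2)/P(2)) = 0.8008·log₂(0.8008/0.1136) = 2.25624
  Q(3)·log₂(Q(3)/P(3)) = 0.1136·log₂(0.1136/0.8008) = -0.32007

D_KL(Q||P) = 0.00000 + 2.25624 - 0.32007 = 1.93617 ≈ 1.9362 bits

These ARE equal here. Q is P with outcomes relabeled (Q(2) = P(3), Q(3) = P(2)) by a relabeling that is its own inverse, so the two sums contain exactly the same terms in a different order. This is a special case — KL divergence is not symmetric in general: D_KL(P||Q) ≠ D_KL(Q||P) for most P, Q.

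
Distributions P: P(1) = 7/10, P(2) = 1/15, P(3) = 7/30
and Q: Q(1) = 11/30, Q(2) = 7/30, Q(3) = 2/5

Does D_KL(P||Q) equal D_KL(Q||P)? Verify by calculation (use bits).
D_KL(P||Q) = 0.3511 bits, D_KL(Q||P) = 0.3907 bits. No — D_KL(P||Q) ≠ D_KL(Q||P) for this pair.

D_KL(P||Q) = Σ P(x) log₂(P(x)/Q(x))

Computing term by term:
  P(1)·log₂(P(1)/Q(1)) = (7/10)·log₂((7/10)/(11/30)) = 0.65302
  P(2)·log₂(P(2)/Q(2)) = (1/15)·log₂((1/15)/(7/30)) = -0.12049
  P(3)·log₂(P(3)/Q(3)) = (7/30)·log₂((7/30)/(2/5)) = -0.18144

D_KL(P||Q) = 0.65302 - 0.12049 - 0.18144 = 0.35109 ≈ 0.3511 bits

D_KL(Q||P) = Σ Q(x) log₂(Q(x)/P(x))

Computing term by term:
  Q(1)·log₂(Q(1)/P(1)) = (11/30)·log₂((11/30)/(7/10)) = -0.34206
  Q(2)·log₂(Q(2)/P(2)) = (7/30)·log₂((7/30)/(1/15)) = 0.42172
  Q(3)·log₂(Q(3)/P(3)) = (2/5)·log₂((2/5)/(7/30)) = 0.31104

D_KL(Q||P) = -0.34206 + 0.42172 + 0.31104 = 0.39070 ≈ 0.3907 bits

These are NOT equal (difference: 0.0396 bits). KL divergence is asymmetric: D_KL(P||Q) ≠ D_KL(Q||P) in general.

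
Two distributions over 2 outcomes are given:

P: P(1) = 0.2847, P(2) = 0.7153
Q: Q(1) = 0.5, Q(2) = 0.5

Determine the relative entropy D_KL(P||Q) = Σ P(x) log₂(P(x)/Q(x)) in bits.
0.1382 bits

D_KL(P||Q) = Σ P(x) log₂(P(x)/Q(x))

Computing term by term:
  P(1)·log₂(P(1)/Q(1)) = 0.2847·log₂(0.2847/0.5) = -0.23131
  P(2)·log₂(P(2)/Q(2)) = 0.7153·log₂(0.7153/0.5) = 0.36954

D_KL(P||Q) = -0.23131 + 0.36954 = 0.13823 ≈ 0.1382 bits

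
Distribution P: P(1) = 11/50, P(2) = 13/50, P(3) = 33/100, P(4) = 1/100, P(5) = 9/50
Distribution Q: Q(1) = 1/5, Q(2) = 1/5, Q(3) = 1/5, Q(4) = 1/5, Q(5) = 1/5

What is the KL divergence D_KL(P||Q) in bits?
0.2965 bits

D_KL(P||Q) = Σ P(x) log₂(P(x)/Q(x))

Computing term by term:
  P(1)·log₂(P(1)/Q(1)) = (11/50)·log₂((11/50)/(1/5)) = 0.03025
  P(2)·log₂(P(2)/Q(2)) = (13/50)·log₂((13/50)/(1/5)) = 0.09841
  P(3)·log₂(P(3)/Q(3)) = (33/100)·log₂((33/100)/(1/5)) = 0.23841
  P(4)·log₂(P(4)/Q(4)) = (1/100)·log₂((1/100)/(1/5)) = -0.04322
  P(5)·log₂(P(5)/Q(5)) = (9/50)·log₂((9/50)/(1/5)) = -0.02736

D_KL(P||Q) = 0.03025 + 0.09841 + 0.23841 - 0.04322 - 0.02736 = 0.29649 ≈ 0.2965 bits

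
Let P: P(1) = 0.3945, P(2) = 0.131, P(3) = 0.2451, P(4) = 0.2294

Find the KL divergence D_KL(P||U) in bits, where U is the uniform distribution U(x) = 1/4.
0.1020 bits

U(i) = 1/4 for all i

D_KL(P||U) = Σ P(x) log₂(P(x) / (1/4))
           = Σ P(x) log₂(P(x)) + log₂(4)
           = log₂(4) - H(P)

H(P) = -Σ P(x) log₂(P(x)):
  -P(1)·log₂(P(1)) = -(0.3945)·log₂(0.3945) = 0.52938
  -P(2)·log₂(P(2)) = -(0.131)·log₂(0.131) = 0.38414
  -P(3)·log₂(P(3)) = -(0.2451)·log₂(0.2451) = 0.49720
  -P(4)·log₂(P(4)) = -(0.2294)·log₂(0.2294) = 0.48726
H(P) = 0.52938 + 0.38414 + 0.49720 + 0.48726 = 1.89798 bits

log₂(4) = 2.00000 bits

D_KL(P||U) = 2.00000 - 1.89798 = 0.10202 ≈ 0.1020 bits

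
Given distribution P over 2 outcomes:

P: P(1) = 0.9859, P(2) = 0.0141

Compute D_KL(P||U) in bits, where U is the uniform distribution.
0.8931 bits

U(i) = 1/2 for all i

D_KL(P||U) = Σ P(x) log₂(P(x) / (1/2))
           = Σ P(x) log₂(P(x)) + log₂(2)
           = log₂(2) - H(P)

H(P) = -Σ P(x) log₂(P(x)):
  -P(1)·log₂(P(1)) = -(0.9859)·log₂(0.9859) = 0.02020
  -P(2)·log₂(P(2)) = -(0.0141)·log₂(0.0141) = 0.08669
H(P) = 0.02020 + 0.08669 = 0.10689 bits

log₂(2) = 1.00000 bits

D_KL(P||U) = 1.00000 - 0.10689 = 0.89311 ≈ 0.8931 bits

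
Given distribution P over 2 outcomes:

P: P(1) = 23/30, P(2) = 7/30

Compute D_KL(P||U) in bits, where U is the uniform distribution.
0.2162 bits

U(i) = 1/2 for all i

D_KL(P||U) = Σ P(x) log₂(P(x) / (1/2))
           = Σ P(x) log₂(P(x)) + log₂(2)
           = log₂(2) - H(P)

H(P) = -Σ P(x) log₂(P(x)):
  -P(1)·log₂(P(1)) = -(23/30)·log₂(23/30) = 0.29389
  -P(2)·log₂(P(2)) = -(7/30)·log₂(7/30) = 0.48989
H(P) = 0.29389 + 0.48989 = 0.78378 bits

log₂(2) = 1.00000 bits

D_KL(P||U) = 1.00000 - 0.78378 = 0.21622 ≈ 0.2162 bits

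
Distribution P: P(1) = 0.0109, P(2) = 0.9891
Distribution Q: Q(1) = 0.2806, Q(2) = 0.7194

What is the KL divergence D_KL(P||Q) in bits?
0.4032 bits

D_KL(P||Q) = Σ P(x) log₂(P(x)/Q(x))

Computing term by term:
  P(1)·log₂(P(1)/Q(1)) = 0.0109·log₂(0.0109/0.2806) = -0.05108
  P(2)·log₂(P(2)/Q(2)) = 0.9891·log₂(0.9891/0.7194) = 0.45432

D_KL(P||Q) = -0.05108 + 0.45432 = 0.40324 ≈ 0.4032 bits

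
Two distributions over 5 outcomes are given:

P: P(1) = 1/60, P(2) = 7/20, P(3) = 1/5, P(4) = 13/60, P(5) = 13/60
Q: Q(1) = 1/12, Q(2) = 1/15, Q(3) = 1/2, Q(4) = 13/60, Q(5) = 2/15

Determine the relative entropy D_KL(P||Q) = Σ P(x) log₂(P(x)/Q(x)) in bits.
0.6860 bits

D_KL(P||Q) = Σ P(x) log₂(P(x)/Q(x))

Computing term by term:
  P(1)·log₂(P(1)/Q(1)) = (1/60)·log₂((1/60)/(1/12)) = -0.03870
  P(2)·log₂(P(2)/Q(2)) = (7/20)·log₂((7/20)/(1/15)) = 0.83731
  P(3)·log₂(P(3)/Q(3)) = (1/5)·log₂((1/5)/(1/2)) = -0.26439
  P(4)·log₂(P(4)/Q(4)) = (13/60)·log₂((13/60)/(13/60)) = 0.00000
  P(5)·log₂(P(5)/Q(5)) = (13/60)·log₂((13/60)/(2/15)) = 0.15176

D_KL(P||Q) = -0.03870 + 0.83731 - 0.26439 + 0.00000 + 0.15176 = 0.68598 ≈ 0.6860 bits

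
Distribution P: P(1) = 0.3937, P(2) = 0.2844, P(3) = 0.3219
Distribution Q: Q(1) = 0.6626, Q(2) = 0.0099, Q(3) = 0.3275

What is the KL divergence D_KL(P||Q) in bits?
1.0740 bits

D_KL(P||Q) = Σ P(x) log₂(P(x)/Q(x))

Computing term by term:
  P(1)·log₂(P(1)/Q(1)) = 0.3937·log₂(0.3937/0.6626) = -0.29569
  P(2)·log₂(P(2)/Q(2)) = 0.2844·log₂(0.2844/0.0099) = 1.37773
  P(3)·log₂(P(3)/Q(3)) = 0.3219·log₂(0.3219/0.3275) = -0.00801

D_KL(P||Q) = -0.29569 + 1.37773 - 0.00801 = 1.07403 ≈ 1.0740 bits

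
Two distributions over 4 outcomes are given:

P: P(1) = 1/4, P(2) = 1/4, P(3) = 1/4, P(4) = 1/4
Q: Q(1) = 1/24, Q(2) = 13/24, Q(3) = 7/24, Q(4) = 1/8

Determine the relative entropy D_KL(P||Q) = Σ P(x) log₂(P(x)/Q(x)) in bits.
0.5618 bits

D_KL(P||Q) = Σ P(x) log₂(P(x)/Q(x))

Computing term by term:
  P(1)·log₂(P(1)/Q(1)) = (1/4)·log₂((1/4)/(1/24)) = 0.64624
  P(2)·log₂(P(2)/Q(2)) = (1/4)·log₂((1/4)/(13/24)) = -0.27887
  P(3)·log₂(P(3)/Q(3)) = (1/4)·log₂((1/4)/(7/24)) = -0.05560
  P(4)·log₂(P(4)/Q(4)) = (1/4)·log₂((1/4)/(1/8)) = 0.25000

D_KL(P||Q) = 0.64624 - 0.27887 - 0.05560 + 0.25000 = 0.56177 ≈ 0.5618 bits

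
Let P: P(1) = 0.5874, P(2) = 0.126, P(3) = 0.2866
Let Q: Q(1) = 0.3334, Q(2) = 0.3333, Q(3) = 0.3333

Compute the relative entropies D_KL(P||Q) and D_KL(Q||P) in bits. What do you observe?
D_KL(P||Q) = 0.2407 bits, D_KL(Q||P) = 0.2679 bits. The two directions give different values (D_KL(Q||P) exceeds D_KL(P||Q) by 0.0272 bits): KL divergence is asymmetric.

D_KL(P||Q) = Σ P(x) log₂(P(x)/Q(x))

Computing term by term:
  P(1)·log₂(P(1)/Q(1)) = 0.5874·log₂(0.5874/0.3334) = 0.47996
  P(2)·log₂(P(2)/Q(2)) = 0.126·log₂(0.126/0.3333) = -0.17683
  P(3)·log₂(P(3)/Q(3)) = 0.2866·log₂(0.2866/0.3333) = -0.06242

D_KL(P||Q) = 0.47996 - 0.17683 - 0.06242 = 0.24071 ≈ 0.2407 bits

D_KL(Q||P) = Σ Q(x) log₂(Q(x)/P(x))

Computing term by term:
  Q(1)·log₂(Q(1)/P(1)) = 0.3334·log₂(0.3334/0.5874) = -0.27242
  Q(2)·log₂(Q(2)/P(2)) = 0.3333·log₂(0.3333/0.126) = 0.46775
  Q(3)·log₂(Q(3)/P(3)) = 0.3333·log₂(0.3333/0.2866) = 0.07259

D_KL(Q||P) = -0.27242 + 0.46775 + 0.07259 = 0.26792 ≈ 0.2679 bits

These are NOT equal (difference: 0.0272 bits). KL divergence is asymmetric: D_KL(P||Q) ≠ D_KL(Q||P) in general.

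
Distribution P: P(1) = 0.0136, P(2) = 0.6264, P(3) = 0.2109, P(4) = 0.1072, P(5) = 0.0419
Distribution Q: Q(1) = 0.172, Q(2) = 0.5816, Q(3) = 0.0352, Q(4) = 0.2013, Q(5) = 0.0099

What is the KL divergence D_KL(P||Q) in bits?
0.5518 bits

D_KL(P||Q) = Σ P(x) log₂(P(x)/Q(x))

Computing term by term:
  P(1)·log₂(P(1)/Q(1)) = 0.0136·log₂(0.0136/0.172) = -0.04979
  P(2)·log₂(P(2)/Q(2)) = 0.6264·log₂(0.6264/0.5816) = 0.06706
  P(3)·log₂(P(3)/Q(3)) = 0.2109·log₂(0.2109/0.0352) = 0.54474
  P(4)·log₂(P(4)/Q(4)) = 0.1072·log₂(0.1072/0.2013) = -0.09745
  P(5)·log₂(P(5)/Q(5)) = 0.0419·log₂(0.0419/0.0099) = 0.08721

D_KL(P||Q) = -0.04979 + 0.06706 + 0.54474 - 0.09745 + 0.08721 = 0.55177 ≈ 0.5518 bits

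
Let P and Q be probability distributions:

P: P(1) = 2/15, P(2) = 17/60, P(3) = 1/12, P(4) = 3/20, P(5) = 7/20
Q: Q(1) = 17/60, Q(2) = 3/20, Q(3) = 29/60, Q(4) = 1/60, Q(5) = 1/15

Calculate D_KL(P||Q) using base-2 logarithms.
1.2164 bits

D_KL(P||Q) = Σ P(x) log₂(P(x)/Q(x))

Computing term by term:
  P(1)·log₂(P(1)/Q(1)) = (2/15)·log₂((2/15)/(17/60)) = -0.14500
  P(2)·log₂(P(2)/Q(2)) = (17/60)·log₂((17/60)/(3/20)) = 0.25997
  P(3)·log₂(P(3)/Q(3)) = (1/12)·log₂((1/12)/(29/60)) = -0.21134
  P(4)·log₂(P(4)/Q(4)) = (3/20)·log₂((3/20)/(1/60)) = 0.47549
  P(5)·log₂(P(5)/Q(5)) = (7/20)·log₂((7/20)/(1/15)) = 0.83731

D_KL(P||Q) = -0.14500 + 0.25997 - 0.21134 + 0.47549 + 0.83731 = 1.21643 ≈ 1.2164 bits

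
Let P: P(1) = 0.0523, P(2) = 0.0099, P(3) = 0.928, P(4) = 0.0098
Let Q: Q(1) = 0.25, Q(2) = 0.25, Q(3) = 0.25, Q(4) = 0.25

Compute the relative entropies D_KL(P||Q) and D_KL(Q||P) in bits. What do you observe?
D_KL(P||Q) = 1.5460 bits, D_KL(Q||P) = 2.4241 bits. The two directions give different values (D_KL(Q||P) exceeds D_KL(P||Q) by 0.8781 bits): KL divergence is asymmetric.

D_KL(P||Q) = Σ P(x) log₂(P(x)/Q(x))

Computing term by term:
  P(1)·log₂(P(1)/Q(1)) = 0.0523·log₂(0.0523/0.25) = -0.11804
  P(2)·log₂(P(2)/Q(2)) = 0.0099·log₂(0.0099/0.25) = -0.04612
  P(3)·log₂(P(3)/Q(3)) = 0.928·log₂(0.928/0.25) = 1.75596
  P(4)·log₂(P(4)/Q(4)) = 0.0098·log₂(0.0098/0.25) = -0.04580

D_KL(P||Q) = -0.11804 - 0.04612 + 1.75596 - 0.04580 = 1.54600 ≈ 1.5460 bits

D_KL(Q||P) = Σ Q(x) log₂(Q(x)/P(x))

Computing term by term:
  Q(1)·log₂(Q(1)/P(1)) = 0.25·log₂(0.25/0.0523) = 0.56426
  Q(2)·log₂(Q(2)/P(2)) = 0.25·log₂(0.25/0.0099) = 1.16459
  Q(3)·log₂(Q(3)/P(3)) = 0.25·log₂(0.25/0.928) = -0.47305
  Q(4)·log₂(Q(4)/P(4)) = 0.25·log₂(0.25/0.0098) = 1.16825

D_KL(Q||P) = 0.56426 + 1.16459 - 0.47305 + 1.16825 = 2.42405 ≈ 2.4241 bits

These are NOT equal (difference: 0.8781 bits). KL divergence is asymmetric: D_KL(P||Q) ≠ D_KL(Q||P) in general.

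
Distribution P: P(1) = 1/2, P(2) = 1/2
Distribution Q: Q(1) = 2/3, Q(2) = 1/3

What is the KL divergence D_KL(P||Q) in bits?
0.0850 bits

D_KL(P||Q) = Σ P(x) log₂(P(x)/Q(x))

Computing term by term:
  P(1)·log₂(P(1)/Q(1)) = (1/2)·log₂((1/2)/(2/3)) = -0.20752
  P(2)·log₂(P(2)/Q(2)) = (1/2)·log₂((1/2)/(1/3)) = 0.29248

D_KL(P||Q) = -0.20752 + 0.29248 = 0.08496 ≈ 0.0850 bits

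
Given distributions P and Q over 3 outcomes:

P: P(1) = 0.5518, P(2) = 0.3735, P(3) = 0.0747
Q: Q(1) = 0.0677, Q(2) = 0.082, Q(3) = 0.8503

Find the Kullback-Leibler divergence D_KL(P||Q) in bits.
2.2251 bits

D_KL(P||Q) = Σ P(x) log₂(P(x)/Q(x))

Computing term by term:
  P(1)·log₂(P(1)/Q(1)) = 0.5518·log₂(0.5518/0.0677) = 1.67025
  P(2)·log₂(P(2)/Q(2)) = 0.3735·log₂(0.3735/0.082) = 0.81700
  P(3)·log₂(P(3)/Q(3)) = 0.0747·log₂(0.0747/0.8503) = -0.26211

D_KL(P||Q) = 1.67025 + 0.81700 - 0.26211 = 2.22514 ≈ 2.2251 bits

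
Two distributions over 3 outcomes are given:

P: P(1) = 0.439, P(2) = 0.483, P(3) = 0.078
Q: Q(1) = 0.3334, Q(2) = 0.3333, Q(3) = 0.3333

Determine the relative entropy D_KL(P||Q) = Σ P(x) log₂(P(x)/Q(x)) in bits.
0.2693 bits

D_KL(P||Q) = Σ P(x) log₂(P(x)/Q(x))

Computing term by term:
  P(1)·log₂(P(1)/Q(1)) = 0.439·log₂(0.439/0.3334) = 0.17427
  P(2)·log₂(P(2)/Q(2)) = 0.483·log₂(0.483/0.3333) = 0.25850
  P(3)·log₂(P(3)/Q(3)) = 0.078·log₂(0.078/0.3333) = -0.16343

D_KL(P||Q) = 0.17427 + 0.25850 - 0.16343 = 0.26934 ≈ 0.2693 bits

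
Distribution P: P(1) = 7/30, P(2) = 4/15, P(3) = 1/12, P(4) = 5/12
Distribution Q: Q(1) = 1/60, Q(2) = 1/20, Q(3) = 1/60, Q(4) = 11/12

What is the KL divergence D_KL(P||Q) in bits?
1.2519 bits

D_KL(P||Q) = Σ P(x) log₂(P(x)/Q(x))

Computing term by term:
  P(1)·log₂(P(1)/Q(1)) = (7/30)·log₂((7/30)/(1/60)) = 0.88838
  P(2)·log₂(P(2)/Q(2)) = (4/15)·log₂((4/15)/(1/20)) = 0.64401
  P(3)·log₂(P(3)/Q(3)) = (1/12)·log₂((1/12)/(1/60)) = 0.19349
  P(4)·log₂(P(4)/Q(4)) = (5/12)·log₂((5/12)/(11/12)) = -0.47396

D_KL(P||Q) = 0.88838 + 0.64401 + 0.19349 - 0.47396 = 1.25192 ≈ 1.2519 bits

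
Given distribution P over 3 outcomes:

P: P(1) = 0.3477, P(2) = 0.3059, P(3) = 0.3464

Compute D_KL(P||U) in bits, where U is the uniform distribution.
0.0025 bits

U(i) = 1/3 for all i

D_KL(P||U) = Σ P(x) log₂(P(x) / (1/3))
           = Σ P(x) log₂(P(x)) + log₂(3)
           = log₂(3) - H(P)

H(P) = -Σ P(x) log₂(P(x)):
  -P(1)·log₂(P(1)) = -(0.3477)·log₂(0.3477) = 0.52992
  -P(2)·log₂(P(2)) = -(0.3059)·log₂(0.3059) = 0.52274
  -P(3)·log₂(P(3)) = -(0.3464)·log₂(0.3464) = 0.52982
H(P) = 0.52992 + 0.52274 + 0.52982 = 1.58248 bits

log₂(3) = 1.58496 bits

D_KL(P||U) = 1.58496 - 1.58248 = 0.00248 ≈ 0.0025 bits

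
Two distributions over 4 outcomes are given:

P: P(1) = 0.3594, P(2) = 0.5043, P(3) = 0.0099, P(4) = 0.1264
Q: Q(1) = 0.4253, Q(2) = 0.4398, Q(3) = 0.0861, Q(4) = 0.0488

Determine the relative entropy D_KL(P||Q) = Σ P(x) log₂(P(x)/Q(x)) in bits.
0.1549 bits

D_KL(P||Q) = Σ P(x) log₂(P(x)/Q(x))

Computing term by term:
  P(1)·log₂(P(1)/Q(1)) = 0.3594·log₂(0.3594/0.4253) = -0.08729
  P(2)·log₂(P(2)/Q(2)) = 0.5043·log₂(0.5043/0.4398) = 0.09957
  P(3)·log₂(P(3)/Q(3)) = 0.0099·log₂(0.0099/0.0861) = -0.03089
  P(4)·log₂(P(4)/Q(4)) = 0.1264·log₂(0.1264/0.0488) = 0.17355

D_KL(P||Q) = -0.08729 + 0.09957 - 0.03089 + 0.17355 = 0.15494 ≈ 0.1549 bits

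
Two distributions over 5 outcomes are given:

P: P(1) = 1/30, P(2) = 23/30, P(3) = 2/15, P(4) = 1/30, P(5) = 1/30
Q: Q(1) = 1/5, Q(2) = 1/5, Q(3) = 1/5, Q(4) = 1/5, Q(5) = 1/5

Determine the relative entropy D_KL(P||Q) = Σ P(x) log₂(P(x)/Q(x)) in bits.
1.1498 bits

D_KL(P||Q) = Σ P(x) log₂(P(x)/Q(x))

Computing term by term:
  P(1)·log₂(P(1)/Q(1)) = (1/30)·log₂((1/30)/(1/5)) = -0.08617
  P(2)·log₂(P(2)/Q(2)) = (23/30)·log₂((23/30)/(1/5)) = 1.48626
  P(3)·log₂(P(3)/Q(3)) = (2/15)·log₂((2/15)/(1/5)) = -0.07800
  P(4)·log₂(P(4)/Q(4)) = (1/30)·log₂((1/30)/(1/5)) = -0.08617
  P(5)·log₂(P(5)/Q(5)) = (1/30)·log₂((1/30)/(1/5)) = -0.08617

D_KL(P||Q) = -0.08617 + 1.48626 - 0.07800 - 0.08617 - 0.08617 = 1.14975 ≈ 1.1498 bits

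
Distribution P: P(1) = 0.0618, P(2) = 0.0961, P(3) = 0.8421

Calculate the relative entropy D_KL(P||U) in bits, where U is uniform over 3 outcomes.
0.8032 bits

U(i) = 1/3 for all i

D_KL(P||U) = Σ P(x) log₂(P(x) / (1/3))
           = Σ P(x) log₂(P(x)) + log₂(3)
           = log₂(3) - H(P)

H(P) = -Σ P(x) log₂(P(x)):
  -P(1)·log₂(P(1)) = -(0.0618)·log₂(0.0618) = 0.24820
  -P(2)·log₂(P(2)) = -(0.0961)·log₂(0.0961) = 0.32475
  -P(3)·log₂(P(3)) = -(0.8421)·log₂(0.8421) = 0.20879
H(P) = 0.24820 + 0.32475 + 0.20879 = 0.78174 bits

log₂(3) = 1.58496 bits

D_KL(P||U) = 1.58496 - 0.78174 = 0.80322 ≈ 0.8032 bits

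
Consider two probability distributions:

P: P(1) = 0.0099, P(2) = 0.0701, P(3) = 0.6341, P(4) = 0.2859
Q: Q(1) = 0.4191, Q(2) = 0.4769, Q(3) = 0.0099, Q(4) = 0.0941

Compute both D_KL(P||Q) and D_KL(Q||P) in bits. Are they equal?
D_KL(P||Q) = 4.0163 bits, D_KL(Q||P) = 3.3736 bits. No, they are not equal.

D_KL(P||Q) = Σ P(x) log₂(P(x)/Q(x))

Computing term by term:
  P(1)·log₂(P(1)/Q(1)) = 0.0099·log₂(0.0099/0.4191) = -0.05350
  P(2)·log₂(P(2)/Q(2)) = 0.0701·log₂(0.0701/0.4769) = -0.19391
  P(3)·log₂(P(3)/Q(3)) = 0.6341·log₂(0.6341/0.0099) = 3.80532
  P(4)·log₂(P(4)/Q(4)) = 0.2859·log₂(0.2859/0.0941) = 0.45837

D_KL(P||Q) = -0.05350 - 0.19391 + 3.80532 + 0.45837 = 4.01628 ≈ 4.0163 bits

D_KL(Q||P) = Σ Q(x) log₂(Q(x)/P(x))

Computing term by term:
  Q(1)·log₂(Q(1)/P(1)) = 0.4191·log₂(0.4191/0.0099) = 2.26470
  Q(2)·log₂(Q(2)/P(2)) = 0.4769·log₂(0.4769/0.0701) = 1.31920
  Q(3)·log₂(Q(3)/P(3)) = 0.0099·log₂(0.0099/0.6341) = -0.05941
  Q(4)·log₂(Q(4)/P(4)) = 0.0941·log₂(0.0941/0.2859) = -0.15087

D_KL(Q||P) = 2.26470 + 1.31920 - 0.05941 - 0.15087 = 3.37362 ≈ 3.3736 bits

These are NOT equal (difference: 0.6427 bits). KL divergence is asymmetric: D_KL(P||Q) ≠ D_KL(Q||P) in general.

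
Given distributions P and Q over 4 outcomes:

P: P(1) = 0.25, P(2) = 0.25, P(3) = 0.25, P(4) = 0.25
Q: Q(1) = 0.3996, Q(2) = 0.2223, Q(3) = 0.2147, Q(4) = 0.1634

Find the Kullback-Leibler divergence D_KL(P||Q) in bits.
0.0815 bits

D_KL(P||Q) = Σ P(x) log₂(P(x)/Q(x))

Computing term by term:
  P(1)·log₂(P(1)/Q(1)) = 0.25·log₂(0.25/0.3996) = -0.16916
  P(2)·log₂(P(2)/Q(2)) = 0.25·log₂(0.25/0.2223) = 0.04236
  P(3)·log₂(P(3)/Q(3)) = 0.25·log₂(0.25/0.2147) = 0.05490
  P(4)·log₂(P(4)/Q(4)) = 0.25·log₂(0.25/0.1634) = 0.15338

D_KL(P||Q) = -0.16916 + 0.04236 + 0.05490 + 0.15338 = 0.08148 ≈ 0.0815 bits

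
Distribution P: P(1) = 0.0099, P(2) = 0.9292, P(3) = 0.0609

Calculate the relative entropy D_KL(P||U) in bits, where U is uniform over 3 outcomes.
1.1747 bits

U(i) = 1/3 for all i

D_KL(P||U) = Σ P(x) log₂(P(x) / (1/3))
           = Σ P(x) log₂(P(x)) + log₂(3)
           = log₂(3) - H(P)

H(P) = -Σ P(x) log₂(P(x)):
  -P(1)·log₂(P(1)) = -(0.0099)·log₂(0.0099) = 0.06592
  -P(2)·log₂(P(2)) = -(0.9292)·log₂(0.9292) = 0.09844
  -P(3)·log₂(P(3)) = -(0.0609)·log₂(0.0609) = 0.24588
H(P) = 0.06592 + 0.09844 + 0.24588 = 0.41024 bits

log₂(3) = 1.58496 bits

D_KL(P||U) = 1.58496 - 0.41024 = 1.17472 ≈ 1.1747 bits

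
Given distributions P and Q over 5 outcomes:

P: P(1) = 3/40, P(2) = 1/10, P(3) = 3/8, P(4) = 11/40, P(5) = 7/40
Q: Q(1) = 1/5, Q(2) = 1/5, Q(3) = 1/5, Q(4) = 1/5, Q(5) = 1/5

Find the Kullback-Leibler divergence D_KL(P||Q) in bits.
0.2266 bits

D_KL(P||Q) = Σ P(x) log₂(P(x)/Q(x))

Computing term by term:
  P(1)·log₂(P(1)/Q(1)) = (3/40)·log₂((3/40)/(1/5)) = -0.10613
  P(2)·log₂(P(2)/Q(2)) = (1/10)·log₂((1/10)/(1/5)) = -0.10000
  P(3)·log₂(P(3)/Q(3)) = (3/8)·log₂((3/8)/(1/5)) = 0.34008
  P(4)·log₂(P(4)/Q(4)) = (11/40)·log₂((11/40)/(1/5)) = 0.12634
  P(5)·log₂(P(5)/Q(5)) = (7/40)·log₂((7/40)/(1/5)) = -0.03371

D_KL(P||Q) = -0.10613 - 0.10000 + 0.34008 + 0.12634 - 0.03371 = 0.22658 ≈ 0.2266 bits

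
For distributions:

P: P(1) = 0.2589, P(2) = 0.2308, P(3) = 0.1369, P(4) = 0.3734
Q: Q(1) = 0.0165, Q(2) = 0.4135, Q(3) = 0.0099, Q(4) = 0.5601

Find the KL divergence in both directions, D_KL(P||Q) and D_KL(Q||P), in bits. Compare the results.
D_KL(P||Q) = 1.1345 bits, D_KL(Q||P) = 0.5724 bits. D_KL(P||Q) is larger than D_KL(Q||P) by 0.5621 bits; the two directions differ.

D_KL(P||Q) = Σ P(x) log₂(P(x)/Q(x))

Computing term by term:
  P(1)·log₂(P(1)/Q(1)) = 0.2589·log₂(0.2589/0.0165) = 1.02831
  P(2)·log₂(P(2)/Q(2)) = 0.2308·log₂(0.2308/0.4135) = -0.19416
  P(3)·log₂(P(3)/Q(3)) = 0.1369·log₂(0.1369/0.0099) = 0.51879
  P(4)·log₂(P(4)/Q(4)) = 0.3734·log₂(0.3734/0.5601) = -0.21842

D_KL(P||Q) = 1.02831 - 0.19416 + 0.51879 - 0.21842 = 1.13452 ≈ 1.1345 bits

D_KL(Q||P) = Σ Q(x) log₂(Q(x)/P(x))

Computing term by term:
  Q(1)·log₂(Q(1)/P(1)) = 0.0165·log₂(0.0165/0.2589) = -0.06554
  Q(2)·log₂(Q(2)/P(2)) = 0.4135·log₂(0.4135/0.2308) = 0.34785
  Q(3)·log₂(Q(3)/P(3)) = 0.0099·log₂(0.0099/0.1369) = -0.03752
  Q(4)·log₂(Q(4)/P(4)) = 0.5601·log₂(0.5601/0.3734) = 0.32764

D_KL(Q||P) = -0.06554 + 0.34785 - 0.03752 + 0.32764 = 0.57243 ≈ 0.5724 bits

These are NOT equal (difference: 0.5621 bits). KL divergence is asymmetric: D_KL(P||Q) ≠ D_KL(Q||P) in general.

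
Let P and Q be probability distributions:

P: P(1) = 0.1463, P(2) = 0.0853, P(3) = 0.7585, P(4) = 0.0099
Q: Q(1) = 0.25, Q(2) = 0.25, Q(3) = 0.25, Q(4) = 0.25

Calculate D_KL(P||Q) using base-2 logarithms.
0.9230 bits

D_KL(P||Q) = Σ P(x) log₂(P(x)/Q(x))

Computing term by term:
  P(1)·log₂(P(1)/Q(1)) = 0.1463·log₂(0.1463/0.25) = -0.11309
  P(2)·log₂(P(2)/Q(2)) = 0.0853·log₂(0.0853/0.25) = -0.13233
  P(3)·log₂(P(3)/Q(3)) = 0.7585·log₂(0.7585/0.25) = 1.21453
  P(4)·log₂(P(4)/Q(4)) = 0.0099·log₂(0.0099/0.25) = -0.04612

D_KL(P||Q) = -0.11309 - 0.13233 + 1.21453 - 0.04612 = 0.92299 ≈ 0.9230 bits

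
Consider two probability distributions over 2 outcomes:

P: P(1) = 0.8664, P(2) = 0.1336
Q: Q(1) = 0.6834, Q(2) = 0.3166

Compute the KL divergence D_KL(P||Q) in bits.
0.1303 bits

D_KL(P||Q) = Σ P(x) log₂(P(x)/Q(x))

Computing term by term:
  P(1)·log₂(P(1)/Q(1)) = 0.8664·log₂(0.8664/0.6834) = 0.29657
  P(2)·log₂(P(2)/Q(2)) = 0.1336·log₂(0.1336/0.3166) = -0.16630

D_KL(P||Q) = 0.29657 - 0.16630 = 0.13027 ≈ 0.1303 bits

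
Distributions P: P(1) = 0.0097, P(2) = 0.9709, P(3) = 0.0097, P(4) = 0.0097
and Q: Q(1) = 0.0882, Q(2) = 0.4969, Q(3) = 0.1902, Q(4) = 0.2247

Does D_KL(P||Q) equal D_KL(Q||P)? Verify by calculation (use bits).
D_KL(P||Q) = 0.8217 bits, D_KL(Q||P) = 1.6361 bits. No — D_KL(P||Q) ≠ D_KL(Q||P) for this pair.

D_KL(P||Q) = Σ P(x) log₂(P(x)/Q(x))

Computing term by term:
  P(1)·log₂(P(1)/Q(1)) = 0.0097·log₂(0.0097/0.0882) = -0.03089
  P(2)·log₂(P(2)/Q(2)) = 0.9709·log₂(0.9709/0.4969) = 0.93825
  P(3)·log₂(P(3)/Q(3)) = 0.0097·log₂(0.0097/0.1902) = -0.04165
  P(4)·log₂(P(4)/Q(4)) = 0.0097·log₂(0.0097/0.2247) = -0.04398

D_KL(P||Q) = -0.03089 + 0.93825 - 0.04165 - 0.04398 = 0.82173 ≈ 0.8217 bits

D_KL(Q||P) = Σ Q(x) log₂(Q(x)/P(x))

Computing term by term:
  Q(1)·log₂(Q(1)/P(1)) = 0.0882·log₂(0.0882/0.0097) = 0.28089
  Q(2)·log₂(Q(2)/P(2)) = 0.4969·log₂(0.4969/0.9709) = -0.48019
  Q(3)·log₂(Q(3)/P(3)) = 0.1902·log₂(0.1902/0.0097) = 0.81660
  Q(4)·log₂(Q(4)/P(4)) = 0.2247·log₂(0.2247/0.0097) = 1.01876

D_KL(Q||P) = 0.28089 - 0.48019 + 0.81660 + 1.01876 = 1.63606 ≈ 1.6361 bits

These are NOT equal (difference: 0.8144 bits). KL divergence is asymmetric: D_KL(P||Q) ≠ D_KL(Q||P) in general.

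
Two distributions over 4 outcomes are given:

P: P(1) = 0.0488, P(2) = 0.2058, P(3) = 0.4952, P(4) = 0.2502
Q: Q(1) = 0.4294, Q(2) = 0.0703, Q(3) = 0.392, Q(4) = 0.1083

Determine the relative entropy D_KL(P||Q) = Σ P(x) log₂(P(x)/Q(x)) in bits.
0.6350 bits

D_KL(P||Q) = Σ P(x) log₂(P(x)/Q(x))

Computing term by term:
  P(1)·log₂(P(1)/Q(1)) = 0.0488·log₂(0.0488/0.4294) = -0.15310
  P(2)·log₂(P(2)/Q(2)) = 0.2058·log₂(0.2058/0.0703) = 0.31892
  P(3)·log₂(P(3)/Q(3)) = 0.4952·log₂(0.4952/0.392) = 0.16696
  P(4)·log₂(P(4)/Q(4)) = 0.2502·log₂(0.2502/0.1083) = 0.30225

D_KL(P||Q) = -0.15310 + 0.31892 + 0.16696 + 0.30225 = 0.63503 ≈ 0.6350 bits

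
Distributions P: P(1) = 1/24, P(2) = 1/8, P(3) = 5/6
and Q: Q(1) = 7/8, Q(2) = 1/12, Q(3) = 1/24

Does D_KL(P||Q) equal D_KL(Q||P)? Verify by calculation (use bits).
D_KL(P||Q) = 3.4917 bits, D_KL(Q||P) = 3.6145 bits. No — D_KL(P||Q) ≠ D_KL(Q||P) for this pair.

D_KL(P||Q) = Σ P(x) log₂(P(x)/Q(x))

Computing term by term:
  P(1)·log₂(P(1)/Q(1)) = (1/24)·log₂((1/24)/(7/8)) = -0.18301
  P(2)·log₂(P(2)/Q(2)) = (1/8)·log₂((1/8)/(1/12)) = 0.07312
  P(3)·log₂(P(3)/Q(3)) = (5/6)·log₂((5/6)/(1/24)) = 3.60161

D_KL(P||Q) = -0.18301 + 0.07312 + 3.60161 = 3.49172 ≈ 3.4917 bits

D_KL(Q||P) = Σ Q(x) log₂(Q(x)/P(x))

Computing term by term:
  Q(1)·log₂(Q(1)/P(1)) = (7/8)·log₂((7/8)/(1/24)) = 3.84328
  Q(2)·log₂(Q(2)/P(2)) = (1/12)·log₂((1/12)/(1/8)) = -0.04875
  Q(3)·log₂(Q(3)/P(3)) = (1/24)·log₂((1/24)/(5/6)) = -0.18008

D_KL(Q||P) = 3.84328 - 0.04875 - 0.18008 = 3.61445 ≈ 3.6145 bits

These are NOT equal (difference: 0.1228 bits). KL divergence is asymmetric: D_KL(P||Q) ≠ D_KL(Q||P) in general.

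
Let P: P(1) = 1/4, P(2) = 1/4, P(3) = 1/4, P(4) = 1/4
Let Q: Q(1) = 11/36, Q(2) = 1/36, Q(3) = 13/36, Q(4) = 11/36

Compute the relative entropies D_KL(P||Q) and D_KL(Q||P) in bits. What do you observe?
D_KL(P||Q) = 0.5151 bits, D_KL(Q||P) = 0.2804 bits. The two directions give different values (D_KL(P||Q) exceeds D_KL(Q||P) by 0.2347 bits): KL divergence is asymmetric.

D_KL(P||Q) = Σ P(x) log₂(P(x)/Q(x))

Computing term by term:
  P(1)·log₂(P(1)/Q(1)) = (1/4)·log₂((1/4)/(11/36)) = -0.07238
  P(2)·log₂(P(2)/Q(2)) = (1/4)·log₂((1/4)/(1/36)) = 0.79248
  P(3)·log₂(P(3)/Q(3)) = (1/4)·log₂((1/4)/(13/36)) = -0.13263
  P(4)·log₂(P(4)/Q(4)) = (1/4)·log₂((1/4)/(11/36)) = -0.07238

D_KL(P||Q) = -0.07238 + 0.79248 - 0.13263 - 0.07238 = 0.51509 ≈ 0.5151 bits

D_KL(Q||P) = Σ Q(x) log₂(Q(x)/P(x))

Computing term by term:
  Q(1)·log₂(Q(1)/P(1)) = (11/36)·log₂((11/36)/(1/4)) = 0.08846
  Q(2)·log₂(Q(2)/P(2)) = (1/36)·log₂((1/36)/(1/4)) = -0.08805
  Q(3)·log₂(Q(3)/P(3)) = (13/36)·log₂((13/36)/(1/4)) = 0.19157
  Q(4)·log₂(Q(4)/P(4)) = (11/36)·log₂((11/36)/(1/4)) = 0.08846

D_KL(Q||P) = 0.08846 - 0.08805 + 0.19157 + 0.08846 = 0.28044 ≈ 0.2804 bits

These are NOT equal (difference: 0.2347 bits). KL divergence is asymmetric: D_KL(P||Q) ≠ D_KL(Q||P) in general.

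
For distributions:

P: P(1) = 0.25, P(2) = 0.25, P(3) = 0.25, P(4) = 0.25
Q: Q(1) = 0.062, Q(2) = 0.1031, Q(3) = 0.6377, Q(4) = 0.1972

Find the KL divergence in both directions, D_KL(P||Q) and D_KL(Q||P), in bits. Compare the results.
D_KL(P||Q) = 0.5702 bits, D_KL(Q||P) = 0.5375 bits. D_KL(P||Q) is larger than D_KL(Q||P) by 0.0327 bits; the two directions differ.

D_KL(P||Q) = Σ P(x) log₂(P(x)/Q(x))

Computing term by term:
  P(1)·log₂(P(1)/Q(1)) = 0.25·log₂(0.25/0.062) = 0.50290
  P(2)·log₂(P(2)/Q(2)) = 0.25·log₂(0.25/0.1031) = 0.31947
  P(3)·log₂(P(3)/Q(3)) = 0.25·log₂(0.25/0.6377) = -0.33774
  P(4)·log₂(P(4)/Q(4)) = 0.25·log₂(0.25/0.1972) = 0.08557

D_KL(P||Q) = 0.50290 + 0.31947 - 0.33774 + 0.08557 = 0.57020 ≈ 0.5702 bits

D_KL(Q||P) = Σ Q(x) log₂(Q(x)/P(x))

Computing term by term:
  Q(1)·log₂(Q(1)/P(1)) = 0.062·log₂(0.062/0.25) = -0.12472
  Q(2)·log₂(Q(2)/P(2)) = 0.1031·log₂(0.1031/0.25) = -0.13175
  Q(3)·log₂(Q(3)/P(3)) = 0.6377·log₂(0.6377/0.25) = 0.86150
  Q(4)·log₂(Q(4)/P(4)) = 0.1972·log₂(0.1972/0.25) = -0.06750

D_KL(Q||P) = -0.12472 - 0.13175 + 0.86150 - 0.06750 = 0.53753 ≈ 0.5375 bits

These are NOT equal (difference: 0.0327 bits). KL divergence is asymmetric: D_KL(P||Q) ≠ D_KL(Q||P) in general.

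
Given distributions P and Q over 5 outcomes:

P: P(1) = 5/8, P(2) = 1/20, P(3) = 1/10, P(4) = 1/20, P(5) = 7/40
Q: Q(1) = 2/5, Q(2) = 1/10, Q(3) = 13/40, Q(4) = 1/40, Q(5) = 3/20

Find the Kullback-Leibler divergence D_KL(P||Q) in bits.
0.2713 bits

D_KL(P||Q) = Σ P(x) log₂(P(x)/Q(x))

Computing term by term:
  P(1)·log₂(P(1)/Q(1)) = (5/8)·log₂((5/8)/(2/5)) = 0.40241
  P(2)·log₂(P(2)/Q(2)) = (1/20)·log₂((1/20)/(1/10)) = -0.05000
  P(3)·log₂(P(3)/Q(3)) = (1/10)·log₂((1/10)/(13/40)) = -0.17004
  P(4)·log₂(P(4)/Q(4)) = (1/20)·log₂((1/20)/(1/40)) = 0.05000
  P(5)·log₂(P(5)/Q(5)) = (7/40)·log₂((7/40)/(3/20)) = 0.03892

D_KL(P||Q) = 0.40241 - 0.05000 - 0.17004 + 0.05000 + 0.03892 = 0.27129 ≈ 0.2713 bits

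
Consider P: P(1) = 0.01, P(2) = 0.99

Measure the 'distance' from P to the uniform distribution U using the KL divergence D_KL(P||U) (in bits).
0.9192 bits

U(i) = 1/2 for all i

D_KL(P||U) = Σ P(x) log₂(P(x) / (1/2))
           = Σ P(x) log₂(P(x)) + log₂(2)
           = log₂(2) - H(P)

H(P) = -Σ P(x) log₂(P(x)):
  -P(1)·log₂(P(1)) = -(0.01)·log₂(0.01) = 0.06644
  -P(2)·log₂(P(2)) = -(0.99)·log₂(0.99) = 0.01435
H(P) = 0.06644 + 0.01435 = 0.08079 bits

log₂(2) = 1.00000 bits

D_KL(P||U) = 1.00000 - 0.08079 = 0.91921 ≈ 0.9192 bits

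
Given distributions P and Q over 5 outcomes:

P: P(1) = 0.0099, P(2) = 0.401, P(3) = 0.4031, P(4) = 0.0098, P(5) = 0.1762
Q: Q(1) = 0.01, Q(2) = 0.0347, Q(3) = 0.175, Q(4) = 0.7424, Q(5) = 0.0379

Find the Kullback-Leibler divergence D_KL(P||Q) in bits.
2.2303 bits

D_KL(P||Q) = Σ P(x) log₂(P(x)/Q(x))

Computing term by term:
  P(1)·log₂(P(1)/Q(1)) = 0.0099·log₂(0.0099/0.01) = -0.00014
  P(2)·log₂(P(2)/Q(2)) = 0.401·log₂(0.401/0.0347) = 1.41577
  P(3)·log₂(P(3)/Q(3)) = 0.4031·log₂(0.4031/0.175) = 0.48524
  P(4)·log₂(P(4)/Q(4)) = 0.0098·log₂(0.0098/0.7424) = -0.06118
  P(5)·log₂(P(5)/Q(5)) = 0.1762·log₂(0.1762/0.0379) = 0.39063

D_KL(P||Q) = -0.00014 + 1.41577 + 0.48524 - 0.06118 + 0.39063 = 2.23032 ≈ 2.2303 bits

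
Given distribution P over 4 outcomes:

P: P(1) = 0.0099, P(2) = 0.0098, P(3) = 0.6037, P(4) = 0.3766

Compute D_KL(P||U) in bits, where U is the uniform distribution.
0.8985 bits

U(i) = 1/4 for all i

D_KL(P||U) = Σ P(x) log₂(P(x) / (1/4))
           = Σ P(x) log₂(P(x)) + log₂(4)
           = log₂(4) - H(P)

H(P) = -Σ P(x) log₂(P(x)):
  -P(1)·log₂(P(1)) = -(0.0099)·log₂(0.0099) = 0.06592
  -P(2)·log₂(P(2)) = -(0.0098)·log₂(0.0098) = 0.06540
  -P(3)·log₂(P(3)) = -(0.6037)·log₂(0.6037) = 0.43955
  -P(4)·log₂(P(4)) = -(0.3766)·log₂(0.3766) = 0.53059
H(P) = 0.06592 + 0.06540 + 0.43955 + 0.53059 = 1.10146 bits

log₂(4) = 2.00000 bits

D_KL(P||U) = 2.00000 - 1.10146 = 0.89854 ≈ 0.8985 bits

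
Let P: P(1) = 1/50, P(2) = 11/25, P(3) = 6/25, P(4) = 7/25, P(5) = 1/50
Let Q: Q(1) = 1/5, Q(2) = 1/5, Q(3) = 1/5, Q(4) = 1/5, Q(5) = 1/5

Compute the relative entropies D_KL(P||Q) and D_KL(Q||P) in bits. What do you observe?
D_KL(P||Q) = 0.5667 bits, D_KL(Q||P) = 0.9516 bits. The two directions give different values (D_KL(Q||P) exceeds D_KL(P||Q) by 0.3849 bits): KL divergence is asymmetric.

D_KL(P||Q) = Σ P(x) log₂(P(x)/Q(x))

Computing term by term:
  P(1)·log₂(P(1)/Q(1)) = (1/50)·log₂((1/50)/(1/5)) = -0.06644
  P(2)·log₂(P(2)/Q(2)) = (11/25)·log₂((11/25)/(1/5)) = 0.50050
  P(3)·log₂(P(3)/Q(3)) = (6/25)·log₂((6/25)/(1/5)) = 0.06313
  P(4)·log₂(P(4)/Q(4)) = (7/25)·log₂((7/25)/(1/5)) = 0.13592
  P(5)·log₂(P(5)/Q(5)) = (1/50)·log₂((1/50)/(1/5)) = -0.06644

D_KL(P||Q) = -0.06644 + 0.50050 + 0.06313 + 0.13592 - 0.06644 = 0.56667 ≈ 0.5667 bits

D_KL(Q||P) = Σ Q(x) log₂(Q(x)/P(x))

Computing term by term:
  Q(1)·log₂(Q(1)/P(1)) = (1/5)·log₂((1/5)/(1/50)) = 0.66439
  Q(2)·log₂(Q(2)/P(2)) = (1/5)·log₂((1/5)/(11/25)) = -0.22750
  Q(3)·log₂(Q(3)/P(3)) = (1/5)·log₂((1/5)/(6/25)) = -0.05261
  Q(4)·log₂(Q(4)/P(4)) = (1/5)·log₂((1/5)/(7/25)) = -0.09709
  Q(5)·log₂(Q(5)/P(5)) = (1/5)·log₂((1/5)/(1/50)) = 0.66439

D_KL(Q||P) = 0.66439 - 0.22750 - 0.05261 - 0.09709 + 0.66439 = 0.95158 ≈ 0.9516 bits

These are NOT equal (difference: 0.3849 bits). KL divergence is asymmetric: D_KL(P||Q) ≠ D_KL(Q||P) in general.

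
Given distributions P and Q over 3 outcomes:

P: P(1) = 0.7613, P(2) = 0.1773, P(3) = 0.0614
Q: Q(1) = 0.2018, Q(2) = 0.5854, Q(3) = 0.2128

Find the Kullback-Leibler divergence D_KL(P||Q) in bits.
1.0427 bits

D_KL(P||Q) = Σ P(x) log₂(P(x)/Q(x))

Computing term by term:
  P(1)·log₂(P(1)/Q(1)) = 0.7613·log₂(0.7613/0.2018) = 1.45830
  P(2)·log₂(P(2)/Q(2)) = 0.1773·log₂(0.1773/0.5854) = -0.30553
  P(3)·log₂(P(3)/Q(3)) = 0.0614·log₂(0.0614/0.2128) = -0.11010

D_KL(P||Q) = 1.45830 - 0.30553 - 0.11010 = 1.04267 ≈ 1.0427 bits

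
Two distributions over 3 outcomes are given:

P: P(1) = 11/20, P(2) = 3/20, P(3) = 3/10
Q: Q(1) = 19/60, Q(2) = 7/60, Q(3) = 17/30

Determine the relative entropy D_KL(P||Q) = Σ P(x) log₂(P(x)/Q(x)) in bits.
0.2172 bits

D_KL(P||Q) = Σ P(x) log₂(P(x)/Q(x))

Computing term by term:
  P(1)·log₂(P(1)/Q(1)) = (11/20)·log₂((11/20)/(19/60)) = 0.43806
  P(2)·log₂(P(2)/Q(2)) = (3/20)·log₂((3/20)/(7/60)) = 0.05439
  P(3)·log₂(P(3)/Q(3)) = (3/10)·log₂((3/10)/(17/30)) = -0.27526

D_KL(P||Q) = 0.43806 + 0.05439 - 0.27526 = 0.21719 ≈ 0.2172 bits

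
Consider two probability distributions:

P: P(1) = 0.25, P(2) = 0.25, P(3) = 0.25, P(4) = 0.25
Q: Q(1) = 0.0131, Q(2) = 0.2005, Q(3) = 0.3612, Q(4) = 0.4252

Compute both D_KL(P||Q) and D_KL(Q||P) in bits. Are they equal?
D_KL(P||Q) = 0.8189 bits, D_KL(Q||P) = 0.3980 bits. No, they are not equal.

D_KL(P||Q) = Σ P(x) log₂(P(x)/Q(x))

Computing term by term:
  P(1)·log₂(P(1)/Q(1)) = 0.25·log₂(0.25/0.0131) = 1.06357
  P(2)·log₂(P(2)/Q(2)) = 0.25·log₂(0.25/0.2005) = 0.07958
  P(3)·log₂(P(3)/Q(3)) = 0.25·log₂(0.25/0.3612) = -0.13272
  P(4)·log₂(P(4)/Q(4)) = 0.25·log₂(0.25/0.4252) = -0.19155

D_KL(P||Q) = 1.06357 + 0.07958 - 0.13272 - 0.19155 = 0.81888 ≈ 0.8189 bits

D_KL(Q||P) = Σ Q(x) log₂(Q(x)/P(x))

Computing term by term:
  Q(1)·log₂(Q(1)/P(1)) = 0.0131·log₂(0.0131/0.25) = -0.05573
  Q(2)·log₂(Q(2)/P(2)) = 0.2005·log₂(0.2005/0.25) = -0.06382
  Q(3)·log₂(Q(3)/P(3)) = 0.3612·log₂(0.3612/0.25) = 0.19175
  Q(4)·log₂(Q(4)/P(4)) = 0.4252·log₂(0.4252/0.25) = 0.32579

D_KL(Q||P) = -0.05573 - 0.06382 + 0.19175 + 0.32579 = 0.39799 ≈ 0.3980 bits

These are NOT equal (difference: 0.4209 bits). KL divergence is asymmetric: D_KL(P||Q) ≠ D_KL(Q||P) in general.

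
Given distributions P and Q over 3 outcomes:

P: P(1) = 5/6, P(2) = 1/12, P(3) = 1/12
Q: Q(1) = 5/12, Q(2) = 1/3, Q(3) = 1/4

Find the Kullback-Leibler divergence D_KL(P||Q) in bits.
0.5346 bits

D_KL(P||Q) = Σ P(x) log₂(P(x)/Q(x))

Computing term by term:
  P(1)·log₂(P(1)/Q(1)) = (5/6)·log₂((5/6)/(5/12)) = 0.83333
  P(2)·log₂(P(2)/Q(2)) = (1/12)·log₂((1/12)/(1/3)) = -0.16667
  P(3)·log₂(P(3)/Q(3)) = (1/12)·log₂((1/12)/(1/4)) = -0.13208

D_KL(P||Q) = 0.83333 - 0.16667 - 0.13208 = 0.53458 ≈ 0.5346 bits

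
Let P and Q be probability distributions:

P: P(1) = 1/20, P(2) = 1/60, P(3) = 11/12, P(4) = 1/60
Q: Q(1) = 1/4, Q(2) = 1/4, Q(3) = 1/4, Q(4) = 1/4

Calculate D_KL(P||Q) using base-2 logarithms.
1.4719 bits

D_KL(P||Q) = Σ P(x) log₂(P(x)/Q(x))

Computing term by term:
  P(1)·log₂(P(1)/Q(1)) = (1/20)·log₂((1/20)/(1/4)) = -0.11610
  P(2)·log₂(P(2)/Q(2)) = (1/60)·log₂((1/60)/(1/4)) = -0.06511
  P(3)·log₂(P(3)/Q(3)) = (11/12)·log₂((11/12)/(1/4)) = 1.71826
  P(4)·log₂(P(4)/Q(4)) = (1/60)·log₂((1/60)/(1/4)) = -0.06511

D_KL(P||Q) = -0.11610 - 0.06511 + 1.71826 - 0.06511 = 1.47194 ≈ 1.4719 bits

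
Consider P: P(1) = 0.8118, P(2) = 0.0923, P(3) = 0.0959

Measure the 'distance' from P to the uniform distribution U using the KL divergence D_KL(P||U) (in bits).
0.6991 bits

U(i) = 1/3 for all i

D_KL(P||U) = Σ P(x) log₂(P(x) / (1/3))
           = Σ P(x) log₂(P(x)) + log₂(3)
           = log₂(3) - H(P)

H(P) = -Σ P(x) log₂(P(x)):
  -P(1)·log₂(P(1)) = -(0.8118)·log₂(0.8118) = 0.24419
  -P(2)·log₂(P(2)) = -(0.0923)·log₂(0.0923) = 0.31728
  -P(3)·log₂(P(3)) = -(0.0959)·log₂(0.0959) = 0.32437
H(P) = 0.24419 + 0.31728 + 0.32437 = 0.88584 bits

log₂(3) = 1.58496 bits

D_KL(P||U) = 1.58496 - 0.88584 = 0.69912 ≈ 0.6991 bits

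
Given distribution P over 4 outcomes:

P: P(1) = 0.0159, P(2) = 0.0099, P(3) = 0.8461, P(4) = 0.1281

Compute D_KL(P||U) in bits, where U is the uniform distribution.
1.2553 bits

U(i) = 1/4 for all i

D_KL(P||U) = Σ P(x) log₂(P(x) / (1/4))
           = Σ P(x) log₂(P(x)) + log₂(4)
           = log₂(4) - H(P)

H(P) = -Σ P(x) log₂(P(x)):
  -P(1)·log₂(P(1)) = -(0.0159)·log₂(0.0159) = 0.09500
  -P(2)·log₂(P(2)) = -(0.0099)·log₂(0.0099) = 0.06592
  -P(3)·log₂(P(3)) = -(0.8461)·log₂(0.8461) = 0.20399
  -P(4)·log₂(P(4)) = -(0.1281)·log₂(0.1281) = 0.37977
H(P) = 0.09500 + 0.06592 + 0.20399 + 0.37977 = 0.74468 bits

log₂(4) = 2.00000 bits

D_KL(P||U) = 2.00000 - 0.74468 = 1.25532 ≈ 1.2553 bits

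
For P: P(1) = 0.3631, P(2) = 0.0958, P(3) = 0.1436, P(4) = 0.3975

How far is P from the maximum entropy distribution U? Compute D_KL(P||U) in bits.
0.2140 bits

U(i) = 1/4 for all i

D_KL(P||U) = Σ P(x) log₂(P(x) / (1/4))
           = Σ P(x) log₂(P(x)) + log₂(4)
           = log₂(4) - H(P)

H(P) = -Σ P(x) log₂(P(x)):
  -P(1)·log₂(P(1)) = -(0.3631)·log₂(0.3631) = 0.53069
  -P(2)·log₂(P(2)) = -(0.0958)·log₂(0.0958) = 0.32417
  -P(3)·log₂(P(3)) = -(0.1436)·log₂(0.1436) = 0.40206
  -P(4)·log₂(P(4)) = -(0.3975)·log₂(0.3975) = 0.52906
H(P) = 0.53069 + 0.32417 + 0.40206 + 0.52906 = 1.78598 bits

log₂(4) = 2.00000 bits

D_KL(P||U) = 2.00000 - 1.78598 = 0.21402 ≈ 0.2140 bits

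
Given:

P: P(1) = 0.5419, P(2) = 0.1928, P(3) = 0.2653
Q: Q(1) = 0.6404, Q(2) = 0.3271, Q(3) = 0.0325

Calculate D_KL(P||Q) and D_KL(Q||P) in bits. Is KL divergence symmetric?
D_KL(P||Q) = 0.5260 bits, D_KL(Q||P) = 0.3053 bits. No, KL divergence is not symmetric.

D_KL(P||Q) = Σ P(x) log₂(P(x)/Q(x))

Computing term by term:
  P(1)·log₂(P(1)/Q(1)) = 0.5419·log₂(0.5419/0.6404) = -0.13057
  P(2)·log₂(P(2)/Q(2)) = 0.1928·log₂(0.1928/0.3271) = -0.14703
  P(3)·log₂(P(3)/Q(3)) = 0.2653·log₂(0.2653/0.0325) = 0.80362

D_KL(P||Q) = -0.13057 - 0.14703 + 0.80362 = 0.52602 ≈ 0.5260 bits

D_KL(Q||P) = Σ Q(x) log₂(Q(x)/P(x))

Computing term by term:
  Q(1)·log₂(Q(1)/P(1)) = 0.6404·log₂(0.6404/0.5419) = 0.15430
  Q(2)·log₂(Q(2)/P(2)) = 0.3271·log₂(0.3271/0.1928) = 0.24946
  Q(3)·log₂(Q(3)/P(3)) = 0.0325·log₂(0.0325/0.2653) = -0.09845

D_KL(Q||P) = 0.15430 + 0.24946 - 0.09845 = 0.30531 ≈ 0.3053 bits

These are NOT equal (difference: 0.2207 bits). KL divergence is asymmetric: D_KL(P||Q) ≠ D_KL(Q||P) in general.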